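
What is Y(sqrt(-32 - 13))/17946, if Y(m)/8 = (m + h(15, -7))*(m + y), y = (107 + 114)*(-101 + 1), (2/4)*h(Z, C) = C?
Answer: 1237420/8973 - 88456*I*sqrt(5)/2991 ≈ 137.9 - 66.13*I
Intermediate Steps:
h(Z, C) = 2*C
y = -22100 (y = 221*(-100) = -22100)
Y(m) = 8*(-22100 + m)*(-14 + m) (Y(m) = 8*((m + 2*(-7))*(m - 22100)) = 8*((m - 14)*(-22100 + m)) = 8*((-14 + m)*(-22100 + m)) = 8*((-22100 + m)*(-14 + m)) = 8*(-22100 + m)*(-14 + m))
Y(sqrt(-32 - 13))/17946 = (2475200 - 176912*sqrt(-32 - 13) + 8*(sqrt(-32 - 13))**2)/17946 = (2475200 - 530736*I*sqrt(5) + 8*(sqrt(-45))**2)*(1/17946) = (2475200 - 530736*I*sqrt(5) + 8*(3*I*sqrt(5))**2)*(1/17946) = (2475200 - 530736*I*sqrt(5) + 8*(-45))*(1/17946) = (2475200 - 530736*I*sqrt(5) - 360)*(1/17946) = (2474840 - 530736*I*sqrt(5))*(1/17946) = 1237420/8973 - 88456*I*sqrt(5)/2991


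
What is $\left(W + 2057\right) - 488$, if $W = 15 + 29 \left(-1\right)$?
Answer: $1555$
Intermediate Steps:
$W = -14$ ($W = 15 - 29 = -14$)
$\left(W + 2057\right) - 488 = \left(-14 + 2057\right) - 488 = 2043 - 488 = 1555$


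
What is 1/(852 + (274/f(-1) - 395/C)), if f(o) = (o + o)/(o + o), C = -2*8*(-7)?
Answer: 112/125717 ≈ 0.00089089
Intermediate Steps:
C = 112 (C = -16*(-7) = 112)
f(o) = 1 (f(o) = (2*o)/((2*o)) = (2*o)*(1/(2*o)) = 1)
1/(852 + (274/f(-1) - 395/C)) = 1/(852 + (274/1 - 395/112)) = 1/(852 + (274*1 - 395*1/112)) = 1/(852 + (274 - 395/112)) = 1/(852 + 30293/112) = 1/(125717/112) = 112/125717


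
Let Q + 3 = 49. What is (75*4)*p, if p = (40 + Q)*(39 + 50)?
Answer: 2296200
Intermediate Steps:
Q = 46 (Q = -3 + 49 = 46)
p = 7654 (p = (40 + 46)*(39 + 50) = 86*89 = 7654)
(75*4)*p = (75*4)*7654 = 300*7654 = 2296200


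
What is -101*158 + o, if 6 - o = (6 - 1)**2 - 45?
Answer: -15932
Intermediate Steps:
o = 26 (o = 6 - ((6 - 1)**2 - 45) = 6 - (5**2 - 45) = 6 - (25 - 45) = 6 - 1*(-20) = 6 + 20 = 26)
-101*158 + o = -101*158 + 26 = -15958 + 26 = -15932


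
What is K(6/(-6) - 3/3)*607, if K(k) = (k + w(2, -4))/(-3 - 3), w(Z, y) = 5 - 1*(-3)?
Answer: -607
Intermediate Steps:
w(Z, y) = 8 (w(Z, y) = 5 + 3 = 8)
K(k) = -4/3 - k/6 (K(k) = (k + 8)/(-3 - 3) = (8 + k)/(-6) = (8 + k)*(-⅙) = -4/3 - k/6)
K(6/(-6) - 3/3)*607 = (-4/3 - (6/(-6) - 3/3)/6)*607 = (-4/3 - (6*(-⅙) - 3*⅓)/6)*607 = (-4/3 - (-1 - 1)/6)*607 = (-4/3 - ⅙*(-2))*607 = (-4/3 + ⅓)*607 = -1*607 = -607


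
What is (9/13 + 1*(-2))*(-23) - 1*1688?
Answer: -21553/13 ≈ -1657.9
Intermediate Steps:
(9/13 + 1*(-2))*(-23) - 1*1688 = (9*(1/13) - 2)*(-23) - 1688 = (9/13 - 2)*(-23) - 1688 = -17/13*(-23) - 1688 = 391/13 - 1688 = -21553/13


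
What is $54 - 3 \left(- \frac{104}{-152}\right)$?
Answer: $\frac{987}{19} \approx 51.947$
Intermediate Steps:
$54 - 3 \left(- \frac{104}{-152}\right) = 54 - 3 \left(\left(-104\right) \left(- \frac{1}{152}\right)\right) = 54 - \frac{39}{19} = \frac{987}{19}$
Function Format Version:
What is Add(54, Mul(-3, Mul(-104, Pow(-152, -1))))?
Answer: Rational(987, 19) ≈ 51.947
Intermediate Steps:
Add(54, Mul(-3, Mul(-104, Pow(-152, -1)))) = Add(54, Mul(-3, Mul(-104, Rational(-1, 152)))) = Add(54, Mul(-3, Rational(13, 19))) = Add(54, Rational(-39, 19)) = Rational(987, 19)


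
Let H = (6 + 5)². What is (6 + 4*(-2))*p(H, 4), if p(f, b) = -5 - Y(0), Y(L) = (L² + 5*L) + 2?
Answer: 14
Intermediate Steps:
H = 121 (H = 11² = 121)
Y(L) = 2 + L² + 5*L
p(f, b) = -7 (p(f, b) = -5 - (2 + 0² + 5*0) = -5 - (2 + 0 + 0) = -5 - 1*2 = -5 - 2 = -7)
(6 + 4*(-2))*p(H, 4) = (6 + 4*(-2))*(-7) = (6 - 8)*(-7) = -2*(-7) = 14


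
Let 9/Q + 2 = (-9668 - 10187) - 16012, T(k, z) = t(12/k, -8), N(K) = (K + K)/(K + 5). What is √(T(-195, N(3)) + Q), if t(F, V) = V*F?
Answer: √2674733216155/2331485 ≈ 0.70147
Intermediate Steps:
N(K) = 2*K/(5 + K) (N(K) = (2*K)/(5 + K) = 2*K/(5 + K))
t(F, V) = F*V
T(k, z) = -96/k (T(k, z) = (12/k)*(-8) = -96/k)
Q = -9/35869 (Q = 9/(-2 + ((-9668 - 10187) - 16012)) = 9/(-2 + (-19855 - 16012)) = 9/(-2 - 35867) = 9/(-35869) = 9*(-1/35869) = -9/35869 ≈ -0.00025091)
√(T(-195, N(3)) + Q) = √(-96/(-195) - 9/35869) = √(-96*(-1/195) - 9/35869) = √(32/65 - 9/35869) = √(1147223/2331485) = √2674733216155/2331485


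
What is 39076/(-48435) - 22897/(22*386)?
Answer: -1440849587/411310020 ≈ -3.5031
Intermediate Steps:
39076/(-48435) - 22897/(22*386) = 39076*(-1/48435) - 22897/8492 = -39076/48435 - 22897*1/8492 = -39076/48435 - 22897/8492 = -1440849587/411310020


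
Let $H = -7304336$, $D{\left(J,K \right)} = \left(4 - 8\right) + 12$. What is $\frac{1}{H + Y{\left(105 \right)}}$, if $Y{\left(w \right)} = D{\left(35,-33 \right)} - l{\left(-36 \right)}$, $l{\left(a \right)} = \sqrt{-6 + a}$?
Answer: $\frac{i}{\sqrt{42} - 7304328 i} \approx -1.3691 \cdot 10^{-7} + 1.2147 \cdot 10^{-13} i$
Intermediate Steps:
$D{\left(J,K \right)} = 8$ ($D{\left(J,K \right)} = -4 + 12 = 8$)
$Y{\left(w \right)} = 8 - i \sqrt{42}$ ($Y{\left(w \right)} = 8 - \sqrt{-6 - 36} = 8 - \sqrt{-42} = 8 - i \sqrt{42}$)
$\frac{1}{H + Y{\left(105 \right)}} = \frac{1}{-7304336 + \left(8 - i \sqrt{42}\right)} = \frac{1}{-7304328 - i \sqrt{42}}$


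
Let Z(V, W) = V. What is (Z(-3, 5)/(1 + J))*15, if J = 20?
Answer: -15/7 ≈ -2.1429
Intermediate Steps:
(Z(-3, 5)/(1 + J))*15 = (-3/(1 + 20))*15 = (-3/21)*15 = ((1/21)*(-3))*15 = -⅐*15 = -15/7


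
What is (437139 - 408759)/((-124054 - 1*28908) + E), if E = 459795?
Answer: 28380/306833 ≈ 0.092493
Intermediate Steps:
(437139 - 408759)/((-124054 - 1*28908) + E) = (437139 - 408759)/((-124054 - 1*28908) + 459795) = 28380/((-124054 - 28908) + 459795) = 28380/(-152962 + 459795) = 28380/306833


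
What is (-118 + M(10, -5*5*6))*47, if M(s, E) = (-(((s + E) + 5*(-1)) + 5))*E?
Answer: -992546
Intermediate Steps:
M(s, E) = E*(-E - s) (M(s, E) = (-(((E + s) - 5) + 5))*E = (-((-5 + E + s) + 5))*E = (-(E + s))*E = (-E - s)*E = E*(-E - s))
(-118 + M(10, -5*5*6))*47 = (-118 - -5*5*6*(-5*5*6 + 10))*47 = (-118 - (-25*6)*(-25*6 + 10))*47 = (-118 - 1*(-150)*(-150 + 10))*47 = (-118 - 1*(-150)*(-140))*47 = (-118 - 21000)*47 = -21118*47 = -992546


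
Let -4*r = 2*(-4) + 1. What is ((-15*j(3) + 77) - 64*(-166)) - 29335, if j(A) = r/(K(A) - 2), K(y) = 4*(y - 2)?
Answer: -149177/8 ≈ -18647.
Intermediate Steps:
K(y) = -8 + 4*y (K(y) = 4*(-2 + y) = -8 + 4*y)
r = 7/4 (r = -(2*(-4) + 1)/4 = -(-8 + 1)/4 = -¼*(-7) = 7/4 ≈ 1.7500)
j(A) = 7/(4*(-10 + 4*A)) (j(A) = 7/(4*((-8 + 4*A) - 2)) = 7/(4*(-10 + 4*A)))
((-15*j(3) + 77) - 64*(-166)) - 29335 = ((-105/(8*(-5 + 2*3)) + 77) - 64*(-166)) - 29335 = ((-105/(8*(-5 + 6)) + 77) + 10624) - 29335 = ((-105/(8*1) + 77) + 10624) - 29335 = ((-105/8 + 77) + 10624) - 29335 = (511/8 + 10624) - 29335 = 85503/8 - 29335 = -149177/8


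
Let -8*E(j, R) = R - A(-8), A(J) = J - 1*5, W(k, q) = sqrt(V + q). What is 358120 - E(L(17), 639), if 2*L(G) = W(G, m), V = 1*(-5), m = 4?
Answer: 716403/2 ≈ 3.5820e+5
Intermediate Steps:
V = -5
W(k, q) = sqrt(-5 + q)
A(J) = -5 + J (A(J) = J - 5 = -5 + J)
L(G) = I/2 (L(G) = sqrt(-5 + 4)/2 = sqrt(-1)/2 = I/2)
E(j, R) = -13/8 - R/8 (E(j, R) = -(R - (-5 - 8))/8 = -(R - 1*(-13))/8 = -(R + 13)/8 = -(13 + R)/8 = -13/8 - R/8)
358120 - E(L(17), 639) = 358120 - (-13/8 - 1/8*639) = 358120 - (-13/8 - 639/8) = 358120 - 1*(-163/2) = 358120 + 163/2 = 716403/2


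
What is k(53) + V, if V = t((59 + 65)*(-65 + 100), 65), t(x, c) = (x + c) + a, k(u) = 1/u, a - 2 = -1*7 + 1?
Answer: 233254/53 ≈ 4401.0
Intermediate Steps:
a = -4 (a = 2 + (-1*7 + 1) = 2 + (-7 + 1) = 2 - 6 = -4)
t(x, c) = -4 + c + x (t(x, c) = (x + c) - 4 = (c + x) - 4 = -4 + c + x)
V = 4401 (V = -4 + 65 + (59 + 65)*(-65 + 100) = -4 + 65 + 124*35 = -4 + 65 + 4340 = 4401)
k(53) + V = 1/53 + 4401 = 233254/53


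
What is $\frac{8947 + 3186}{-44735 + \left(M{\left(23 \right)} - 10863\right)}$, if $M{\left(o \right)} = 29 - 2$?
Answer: $- \frac{12133}{55571} \approx -0.21833$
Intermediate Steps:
$M{\left(o \right)} = 27$
$\frac{8947 + 3186}{-44735 + \left(M{\left(23 \right)} - 10863\right)} = \frac{8947 + 3186}{-44735 + \left(27 - 10863\right)} = \frac{12133}{-44735 + \left(27 - 10863\right)} = \frac{12133}{-44735 - 10836} = \frac{12133}{-55571} = 12133 \left(- \frac{1}{55571}\right) = - \frac{12133}{55571}$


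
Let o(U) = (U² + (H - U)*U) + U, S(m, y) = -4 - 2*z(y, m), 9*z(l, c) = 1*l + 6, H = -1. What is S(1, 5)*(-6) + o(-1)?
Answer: 116/3 ≈ 38.667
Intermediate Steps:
z(l, c) = ⅔ + l/9 (z(l, c) = (1*l + 6)/9 = (l + 6)/9 = (6 + l)/9 = ⅔ + l/9)
S(m, y) = -16/3 - 2*y/9 (S(m, y) = -4 - 2*(⅔ + y/9) = -4 + (-4/3 - 2*y/9) = -16/3 - 2*y/9)
o(U) = U + U² + U*(-1 - U) (o(U) = (U² + (-1 - U)*U) + U = (U² + U*(-1 - U)) + U = U + U² + U*(-1 - U))
S(1, 5)*(-6) + o(-1) = (-16/3 - 2/9*5)*(-6) + 0 = (-16/3 - 10/9)*(-6) + 0 = -58/9*(-6) + 0 = 116/3 + 0 = 116/3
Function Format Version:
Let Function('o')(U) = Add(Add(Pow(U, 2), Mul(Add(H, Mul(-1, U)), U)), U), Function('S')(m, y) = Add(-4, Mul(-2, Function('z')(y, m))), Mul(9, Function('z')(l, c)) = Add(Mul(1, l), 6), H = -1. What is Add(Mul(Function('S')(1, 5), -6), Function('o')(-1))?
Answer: Rational(116, 3) ≈ 38.667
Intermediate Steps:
Function('z')(l, c) = Add(Rational(2, 3), Mul(Rational(1, 9), l)) (Function('z')(l, c) = Mul(Rational(1, 9), Add(Mul(1, l), 6)) = Mul(Rational(1, 9), Add(l, 6)) = Mul(Rational(1, 9), Add(6, l)) = Add(Rational(2, 3), Mul(Rational(1, 9), l)))
Function('S')(m, y) = Add(Rational(-16, 3), Mul(Rational(-2, 9), y)) (Function('S')(m, y) = Add(-4, Mul(-2, Add(Rational(2, 3), Mul(Rational(1, 9), y)))) = Add(-4, Add(Rational(-4, 3), Mul(Rational(-2, 9), y))) = Add(Rational(-16, 3), Mul(Rational(-2, 9), y)))
Function('o')(U) = Add(U, Pow(U, 2), Mul(U, Add(-1, Mul(-1, U)))) (Function('o')(U) = Add(Add(Pow(U, 2), Mul(Add(-1, Mul(-1, U)), U)), U) = Add(Add(Pow(U, 2), Mul(U, Add(-1, Mul(-1, U)))), U) = Add(U, Pow(U, 2), Mul(U, Add(-1, Mul(-1, U)))))
Add(Mul(Function('S')(1, 5), -6), Function('o')(-1)) = Add(Mul(Add(Rational(-16, 3), Mul(Rational(-2, 9), 5)), -6), 0) = Add(Mul(Add(Rational(-16, 3), Rational(-10, 9)), -6), 0) = Add(Mul(Rational(-58, 9), -6), 0) = Add(Rational(116, 3), 0) = Rational(116, 3)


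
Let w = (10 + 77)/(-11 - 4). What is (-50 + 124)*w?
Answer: -2146/5 ≈ -429.20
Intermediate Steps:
w = -29/5 (w = 87/(-15) = 87*(-1/15) = -29/5 ≈ -5.8000)
(-50 + 124)*w = (-50 + 124)*(-29/5) = 74*(-29/5) = -2146/5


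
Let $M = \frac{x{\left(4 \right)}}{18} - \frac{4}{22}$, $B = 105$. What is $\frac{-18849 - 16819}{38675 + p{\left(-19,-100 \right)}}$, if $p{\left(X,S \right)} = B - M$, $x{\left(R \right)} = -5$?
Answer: $- \frac{7062264}{7678531} \approx -0.91974$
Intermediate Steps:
$M = - \frac{91}{198}$ ($M = - \frac{5}{18} - \frac{4}{22} = \left(-5\right) \frac{1}{18} - \frac{2}{11} = - \frac{5}{18} - \frac{2}{11} = - \frac{91}{198} \approx -0.4596$)
$p{\left(X,S \right)} = \frac{20881}{198}$ ($p{\left(X,S \right)} = 105 - - \frac{91}{198} = 105 + \frac{91}{198} = \frac{20881}{198}$)
$\frac{-18849 - 16819}{38675 + p{\left(-19,-100 \right)}} = \frac{-18849 - 16819}{38675 + \frac{20881}{198}} = - \frac{35668}{\frac{7678531}{198}} = \left(-35668\right) \frac{198}{7678531} = - \frac{7062264}{7678531}$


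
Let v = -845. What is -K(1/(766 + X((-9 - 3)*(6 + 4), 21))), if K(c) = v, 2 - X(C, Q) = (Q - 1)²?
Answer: 845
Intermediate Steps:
X(C, Q) = 2 - (-1 + Q)² (X(C, Q) = 2 - (Q - 1)² = 2 - (-1 + Q)²)
K(c) = -845
-K(1/(766 + X((-9 - 3)*(6 + 4), 21))) = -1*(-845) = 845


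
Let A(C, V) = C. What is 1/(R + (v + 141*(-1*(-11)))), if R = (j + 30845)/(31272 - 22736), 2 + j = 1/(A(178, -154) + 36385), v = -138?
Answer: 156050884/221063755397 ≈ 0.00070591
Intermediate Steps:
j = -73125/36563 (j = -2 + 1/(178 + 36385) = -2 + 1/36563 = -73125/36563 ≈ -2.0000)
R = 563856305/156050884 (R = (-73125/36563 + 30845)/(31272 - 22736) = (1127712610/36563)/8536 = (1127712610/36563)*(1/8536) = 563856305/156050884 ≈ 3.6133)
1/(R + (v + 141*(-1*(-11)))) = 1/(563856305/156050884 + (-138 + 141*(-1*(-11)))) = 1/(563856305/156050884 + (-138 + 141*11)) = 1/(563856305/156050884 + (-138 + 1551)) = 1/(563856305/156050884 + 1413) = 1/(221063755397/156050884) = 156050884/221063755397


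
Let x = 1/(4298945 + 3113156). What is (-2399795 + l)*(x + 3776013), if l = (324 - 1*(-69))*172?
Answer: -65274028107845177486/7412101 ≈ -8.8064e+12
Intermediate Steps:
x = 1/7412101 ≈ 1.3491e-7
l = 67596 (l = (324 + 69)*172 = 393*172 = 67596)
(-2399795 + l)*(x + 3776013) = (-2399795 + 67596)*(1/7412101 + 3776013) = -2332199*27988189733314/7412101 = -65274028107845177486/7412101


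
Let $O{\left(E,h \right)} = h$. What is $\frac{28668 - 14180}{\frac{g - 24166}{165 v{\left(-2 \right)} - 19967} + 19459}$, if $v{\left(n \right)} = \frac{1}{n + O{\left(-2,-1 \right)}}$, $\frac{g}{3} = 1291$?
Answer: $\frac{290078736}{389628391} \approx 0.7445$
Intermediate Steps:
$g = 3873$ ($g = 3 \cdot 1291 = 3873$)
$v{\left(n \right)} = \frac{1}{-1 + n}$ ($v{\left(n \right)} = \frac{1}{n - 1} = \frac{1}{-1 + n}$)
$\frac{28668 - 14180}{\frac{g - 24166}{165 v{\left(-2 \right)} - 19967} + 19459} = \frac{28668 - 14180}{\frac{3873 - 24166}{\frac{165}{-1 - 2} - 19967} + 19459} = \frac{14488}{- \frac{20293}{\frac{165}{-3} - 19967} + 19459} = \frac{14488}{- \frac{20293}{165 \left(- \frac{1}{3}\right) - 19967} + 19459} = \frac{14488}{- \frac{20293}{-55 - 19967} + 19459} = \frac{14488}{- \frac{20293}{-20022} + 19459} = \frac{14488}{\left(-20293\right) \left(- \frac{1}{20022}\right) + 19459} = \frac{14488}{\frac{20293}{20022} + 19459} = \frac{14488}{\frac{389628391}{20022}} = 14488 \cdot \frac{20022}{389628391} = \frac{290078736}{389628391}$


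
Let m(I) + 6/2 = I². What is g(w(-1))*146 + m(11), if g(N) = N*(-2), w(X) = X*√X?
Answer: 118 + 292*I ≈ 118.0 + 292.0*I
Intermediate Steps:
w(X) = X^(3/2)
g(N) = -2*N
m(I) = -3 + I²
g(w(-1))*146 + m(11) = -(-2)*I*146 + (-3 + 11²) = -(-2)*I*146 + (-3 + 121) = (2*I)*146 + 118 = 292*I + 118 = 118 + 292*I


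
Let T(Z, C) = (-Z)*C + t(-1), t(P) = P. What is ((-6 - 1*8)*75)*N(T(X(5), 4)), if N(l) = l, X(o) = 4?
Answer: 17850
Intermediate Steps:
T(Z, C) = -1 - C*Z (T(Z, C) = (-Z)*C - 1 = -C*Z - 1 = -1 - C*Z)
((-6 - 1*8)*75)*N(T(X(5), 4)) = ((-6 - 1*8)*75)*(-1 - 1*4*4) = ((-6 - 8)*75)*(-1 - 16) = -14*75*(-17) = -1050*(-17) = 17850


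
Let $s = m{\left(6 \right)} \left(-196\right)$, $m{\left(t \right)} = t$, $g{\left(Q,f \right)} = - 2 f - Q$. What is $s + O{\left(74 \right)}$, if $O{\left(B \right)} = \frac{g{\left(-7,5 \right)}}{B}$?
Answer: $- \frac{87027}{74} \approx -1176.0$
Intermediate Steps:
$g{\left(Q,f \right)} = - Q - 2 f$
$O{\left(B \right)} = - \frac{3}{B}$ ($O{\left(B \right)} = \frac{\left(-1\right) \left(-7\right) - 10}{B} = \frac{7 - 10}{B} = - \frac{3}{B}$)
$s = -1176$ ($s = 6 \left(-196\right) = -1176$)
$s + O{\left(74 \right)} = -1176 - \frac{3}{74} = - \frac{87027}{74}$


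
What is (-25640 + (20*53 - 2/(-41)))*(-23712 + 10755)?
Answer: 13057779546/41 ≈ 3.1848e+8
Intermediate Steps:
(-25640 + (20*53 - 2/(-41)))*(-23712 + 10755) = (-25640 + (1060 - 2*(-1/41)))*(-12957) = (-25640 + (1060 + 2/41))*(-12957) = (-25640 + 43462/41)*(-12957) = -1007778/41*(-12957) = 13057779546/41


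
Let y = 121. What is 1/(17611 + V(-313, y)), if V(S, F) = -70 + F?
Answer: 1/17662 ≈ 5.6619e-5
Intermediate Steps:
1/(17611 + V(-313, y)) = 1/(17611 + (-70 + 121)) = 1/(17611 + 51) = 1/17662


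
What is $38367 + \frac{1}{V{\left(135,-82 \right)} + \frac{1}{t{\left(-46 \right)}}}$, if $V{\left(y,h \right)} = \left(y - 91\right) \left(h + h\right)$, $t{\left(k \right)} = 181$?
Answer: $\frac{50110946684}{1306095} \approx 38367.0$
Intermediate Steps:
$V{\left(y,h \right)} = 2 h \left(-91 + y\right)$ ($V{\left(y,h \right)} = \left(-91 + y\right) 2 h = 2 h \left(-91 + y\right)$)
$38367 + \frac{1}{V{\left(135,-82 \right)} + \frac{1}{t{\left(-46 \right)}}} = 38367 + \frac{1}{2 \left(-82\right) \left(-91 + 135\right) + \frac{1}{181}} = 38367 + \frac{1}{2 \left(-82\right) 44 + \frac{1}{181}} = 38367 + \frac{1}{-7216 + \frac{1}{181}} = 38367 + \frac{1}{- \frac{1306095}{181}} = 38367 - \frac{181}{1306095} = \frac{50110946684}{1306095}$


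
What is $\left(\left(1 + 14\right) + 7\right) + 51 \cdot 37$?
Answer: $1909$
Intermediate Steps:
$\left(\left(1 + 14\right) + 7\right) + 51 \cdot 37 = \left(15 + 7\right) + 1887 = 22 + 1887 = 1909$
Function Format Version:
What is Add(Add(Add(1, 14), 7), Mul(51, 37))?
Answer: 1909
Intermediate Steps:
Add(Add(Add(1, 14), 7), Mul(51, 37)) = Add(Add(15, 7), 1887) = Add(22, 1887) = 1909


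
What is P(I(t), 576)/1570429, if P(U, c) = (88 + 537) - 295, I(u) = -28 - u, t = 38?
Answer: 330/1570429 ≈ 0.00021013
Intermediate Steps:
P(U, c) = 330 (P(U, c) = 625 - 295 = 330)
P(I(t), 576)/1570429 = 330/1570429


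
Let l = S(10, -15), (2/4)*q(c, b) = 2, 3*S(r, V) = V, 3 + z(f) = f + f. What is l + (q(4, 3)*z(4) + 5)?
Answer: 20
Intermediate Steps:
z(f) = -3 + 2*f (z(f) = -3 + (f + f) = -3 + 2*f)
S(r, V) = V/3
q(c, b) = 4 (q(c, b) = 2*2 = 4)
l = -5 (l = (1/3)*(-15) = -5)
l + (q(4, 3)*z(4) + 5) = -5 + (4*(-3 + 2*4) + 5) = -5 + (4*(-3 + 8) + 5) = -5 + (4*5 + 5) = -5 + (20 + 5) = -5 + 25 = 20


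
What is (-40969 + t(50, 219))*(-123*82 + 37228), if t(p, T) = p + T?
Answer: -1104679400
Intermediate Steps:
t(p, T) = T + p
(-40969 + t(50, 219))*(-123*82 + 37228) = (-40969 + (219 + 50))*(-123*82 + 37228) = (-40969 + 269)*(-10086 + 37228) = -40700*27142 = -1104679400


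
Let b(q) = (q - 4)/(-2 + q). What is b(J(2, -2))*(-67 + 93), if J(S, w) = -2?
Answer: 39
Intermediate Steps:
b(q) = (-4 + q)/(-2 + q)
b(J(2, -2))*(-67 + 93) = ((-4 - 2)/(-2 - 2))*(-67 + 93) = (-6/(-4))*26 = -1/4*(-6)*26 = (3/2)*26 = 39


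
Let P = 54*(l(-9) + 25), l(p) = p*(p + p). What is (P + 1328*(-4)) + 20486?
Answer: 25272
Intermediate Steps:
l(p) = 2*p² (l(p) = p*(2*p) = 2*p²)
P = 10098 (P = 54*(2*(-9)² + 25) = 54*(2*81 + 25) = 54*(162 + 25) = 54*187 = 10098)
(P + 1328*(-4)) + 20486 = (10098 + 1328*(-4)) + 20486 = (10098 - 5312) + 20486 = 4786 + 20486 = 25272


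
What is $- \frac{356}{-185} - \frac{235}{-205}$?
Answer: $\frac{23291}{7585} \approx 3.0707$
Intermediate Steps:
$- \frac{356}{-185} - \frac{235}{-205} = \left(-356\right) \left(- \frac{1}{185}\right) - - \frac{47}{41} = \frac{356}{185} + \frac{47}{41} = \frac{23291}{7585}$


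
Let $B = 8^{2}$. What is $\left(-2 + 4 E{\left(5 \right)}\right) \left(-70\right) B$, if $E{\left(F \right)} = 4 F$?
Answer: $-349440$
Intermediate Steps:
$B = 64$
$\left(-2 + 4 E{\left(5 \right)}\right) \left(-70\right) B = \left(-2 + 4 \cdot 4 \cdot 5\right) \left(-70\right) 64 = \left(-2 + 4 \cdot 20\right) \left(-70\right) 64 = \left(-2 + 80\right) \left(-70\right) 64 = 78 \left(-70\right) 64 = \left(-5460\right) 64 = -349440$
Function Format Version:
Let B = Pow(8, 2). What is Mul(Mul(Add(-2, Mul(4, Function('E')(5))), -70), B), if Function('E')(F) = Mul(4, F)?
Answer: -349440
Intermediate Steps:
B = 64
Mul(Mul(Add(-2, Mul(4, Function('E')(5))), -70), B) = Mul(Mul(Add(-2, Mul(4, Mul(4, 5))), -70), 64) = Mul(Mul(Add(-2, Mul(4, 20)), -70), 64) = Mul(Mul(Add(-2, 80), -70), 64) = Mul(Mul(78, -70), 64) = Mul(-5460, 64) = -349440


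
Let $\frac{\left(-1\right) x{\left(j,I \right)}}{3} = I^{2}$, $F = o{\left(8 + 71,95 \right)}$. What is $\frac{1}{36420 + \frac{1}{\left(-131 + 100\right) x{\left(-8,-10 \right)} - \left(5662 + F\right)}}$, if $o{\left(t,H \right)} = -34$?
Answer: $\frac{3672}{133734241} \approx 2.7457 \cdot 10^{-5}$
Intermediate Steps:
$F = -34$
$x{\left(j,I \right)} = - 3 I^{2}$
$\frac{1}{36420 + \frac{1}{\left(-131 + 100\right) x{\left(-8,-10 \right)} - \left(5662 + F\right)}} = \frac{1}{36420 + \frac{1}{\left(-131 + 100\right) \left(- 3 \left(-10\right)^{2}\right) - 5628}} = \frac{1}{36420 + \frac{1}{- 31 \left(\left(-3\right) 100\right) + \left(-5662 + 34\right)}} = \frac{1}{36420 + \frac{1}{\left(-31\right) \left(-300\right) - 5628}} = \frac{1}{36420 + \frac{1}{9300 - 5628}} = \frac{1}{36420 + \frac{1}{3672}} = \frac{1}{\frac{133734241}{3672}} = \frac{3672}{133734241}$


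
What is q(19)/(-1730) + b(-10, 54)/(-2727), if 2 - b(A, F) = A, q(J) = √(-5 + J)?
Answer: -4/909 - √14/1730 ≈ -0.0065632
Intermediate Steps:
b(A, F) = 2 - A
q(19)/(-1730) + b(-10, 54)/(-2727) = √(-5 + 19)/(-1730) + (2 - 1*(-10))/(-2727) = √14*(-1/1730) + (2 + 10)*(-1/2727) = -√14/1730 + 12*(-1/2727) = -√14/1730 - 4/909 = -4/909 - √14/1730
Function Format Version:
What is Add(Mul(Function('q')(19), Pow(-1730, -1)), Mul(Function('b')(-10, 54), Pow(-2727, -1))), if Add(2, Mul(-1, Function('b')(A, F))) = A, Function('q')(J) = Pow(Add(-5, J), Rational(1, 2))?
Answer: Add(Rational(-4, 909), Mul(Rational(-1, 1730), Pow(14, Rational(1, 2)))) ≈ -0.0065632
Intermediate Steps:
Function('b')(A, F) = Add(2, Mul(-1, A))
Add(Mul(Function('q')(19), Pow(-1730, -1)), Mul(Function('b')(-10, 54), Pow(-2727, -1))) = Add(Mul(Pow(Add(-5, 19), Rational(1, 2)), Pow(-1730, -1)), Mul(Add(2, Mul(-1, -10)), Pow(-2727, -1))) = Add(Mul(Pow(14, Rational(1, 2)), Rational(-1, 1730)), Mul(Add(2, 10), Rational(-1, 2727))) = Add(Mul(Rational(-1, 1730), Pow(14, Rational(1, 2))), Mul(12, Rational(-1, 2727))) = Add(Mul(Rational(-1, 1730), Pow(14, Rational(1, 2))), Rational(-4, 909)) = Add(Rational(-4, 909), Mul(Rational(-1, 1730), Pow(14, Rational(1, 2))))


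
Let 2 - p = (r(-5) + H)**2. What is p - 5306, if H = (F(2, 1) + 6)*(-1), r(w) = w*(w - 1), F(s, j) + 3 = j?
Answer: -5980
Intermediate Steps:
F(s, j) = -3 + j
r(w) = w*(-1 + w)
H = -4 (H = ((-3 + 1) + 6)*(-1) = (-2 + 6)*(-1) = 4*(-1) = -4)
p = -674 (p = 2 - (-5*(-1 - 5) - 4)**2 = 2 - (-5*(-6) - 4)**2 = 2 - (30 - 4)**2 = 2 - 1*26**2 = 2 - 1*676 = 2 - 676 = -674)
p - 5306 = -674 - 5306 = -5980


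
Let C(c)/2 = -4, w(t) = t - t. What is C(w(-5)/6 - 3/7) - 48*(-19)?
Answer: 904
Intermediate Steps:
w(t) = 0
C(c) = -8 (C(c) = 2*(-4) = -8)
C(w(-5)/6 - 3/7) - 48*(-19) = -8 - 48*(-19) = -8 + 912 = 904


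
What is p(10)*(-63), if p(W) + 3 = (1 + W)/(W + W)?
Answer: 3087/20 ≈ 154.35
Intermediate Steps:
p(W) = -3 + (1 + W)/(2*W) (p(W) = -3 + (1 + W)/(W + W) = -3 + (1 + W)/((2*W)) = -3 + (1 + W)*(1/(2*W)) = -3 + (1 + W)/(2*W))
p(10)*(-63) = ((1/2)*(1 - 5*10)/10)*(-63) = ((1/2)*(1/10)*(1 - 50))*(-63) = ((1/2)*(1/10)*(-49))*(-63) = -49/20*(-63) = 3087/20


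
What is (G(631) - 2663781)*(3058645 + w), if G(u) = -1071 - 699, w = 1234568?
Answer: -11443778205363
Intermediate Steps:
G(u) = -1770
(G(631) - 2663781)*(3058645 + w) = (-1770 - 2663781)*(3058645 + 1234568) = -2665551*4293213 = -11443778205363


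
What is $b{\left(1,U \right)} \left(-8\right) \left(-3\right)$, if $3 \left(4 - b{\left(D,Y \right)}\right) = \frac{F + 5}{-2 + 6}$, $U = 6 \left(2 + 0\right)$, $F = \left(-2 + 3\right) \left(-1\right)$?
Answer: $88$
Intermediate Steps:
$F = -1$ ($F = 1 \left(-1\right) = -1$)
$U = 12$ ($U = 6 \cdot 2 = 12$)
$b{\left(D,Y \right)} = \frac{11}{3}$ ($b{\left(D,Y \right)} = 4 - \frac{\left(-1 + 5\right) \frac{1}{-2 + 6}}{3} = 4 - \frac{4 \cdot \frac{1}{4}}{3} = 4 - \frac{1}{3} = \frac{11}{3}$)
$b{\left(1,U \right)} \left(-8\right) \left(-3\right) = \frac{11}{3} \left(-8\right) \left(-3\right) = \left(- \frac{88}{3}\right) \left(-3\right) = 88$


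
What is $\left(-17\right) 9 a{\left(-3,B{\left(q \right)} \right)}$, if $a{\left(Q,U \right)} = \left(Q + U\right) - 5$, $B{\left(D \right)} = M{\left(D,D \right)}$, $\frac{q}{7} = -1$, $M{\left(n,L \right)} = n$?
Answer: $2295$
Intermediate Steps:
$q = -7$ ($q = 7 \left(-1\right) = -7$)
$B{\left(D \right)} = D$
$a{\left(Q,U \right)} = -5 + Q + U$
$\left(-17\right) 9 a{\left(-3,B{\left(q \right)} \right)} = \left(-17\right) 9 \left(-5 - 3 - 7\right) = \left(-153\right) \left(-15\right) = 2295$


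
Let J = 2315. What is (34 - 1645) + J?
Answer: 704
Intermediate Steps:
(34 - 1645) + J = (34 - 1645) + 2315 = -1611 + 2315 = 704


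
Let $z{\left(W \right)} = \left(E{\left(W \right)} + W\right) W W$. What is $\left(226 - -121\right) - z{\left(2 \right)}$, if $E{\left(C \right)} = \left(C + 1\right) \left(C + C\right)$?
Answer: $291$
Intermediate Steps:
$E{\left(C \right)} = 2 C \left(1 + C\right)$ ($E{\left(C \right)} = \left(1 + C\right) 2 C = 2 C \left(1 + C\right)$)
$z{\left(W \right)} = W^{2} \left(W + 2 W \left(1 + W\right)\right)$ ($z{\left(W \right)} = \left(2 W \left(1 + W\right) + W\right) W W = \left(W + 2 W \left(1 + W\right)\right) W^{2} = W^{2} \left(W + 2 W \left(1 + W\right)\right)$)
$\left(226 - -121\right) - z{\left(2 \right)} = \left(226 - -121\right) - 2^{3} \left(3 + 2 \cdot 2\right) = \left(226 + 121\right) - 8 \left(3 + 4\right) = 347 - 8 \cdot 7 = 347 - 56 = 291$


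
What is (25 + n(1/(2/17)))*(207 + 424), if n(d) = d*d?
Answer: 245459/4 ≈ 61365.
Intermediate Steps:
n(d) = d²
(25 + n(1/(2/17)))*(207 + 424) = (25 + (1/(2/17))²)*(207 + 424) = (25 + (1/(2*(1/17)))²)*631 = (25 + (1/(2/17))²)*631 = (25 + (17/2)²)*631 = (25 + 289/4)*631 = (389/4)*631 = 245459/4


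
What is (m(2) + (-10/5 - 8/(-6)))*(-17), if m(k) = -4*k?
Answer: 442/3 ≈ 147.33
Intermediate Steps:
(m(2) + (-10/5 - 8/(-6)))*(-17) = (-4*2 + (-10/5 - 8/(-6)))*(-17) = (-8 + (-10*1/5 - 8*(-1/6)))*(-17) = (-8 + (-2 + 4/3))*(-17) = (-8 - 2/3)*(-17) = -26/3*(-17) = 442/3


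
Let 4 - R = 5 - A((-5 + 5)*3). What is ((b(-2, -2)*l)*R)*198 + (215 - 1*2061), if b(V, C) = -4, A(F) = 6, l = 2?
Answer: -9766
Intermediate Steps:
R = 5 (R = 4 - (5 - 1*6) = 4 - (5 - 6) = 4 - 1*(-1) = 4 + 1 = 5)
((b(-2, -2)*l)*R)*198 + (215 - 1*2061) = (-4*2*5)*198 + (215 - 1*2061) = -8*5*198 + (215 - 2061) = -40*198 - 1846 = -7920 - 1846 = -9766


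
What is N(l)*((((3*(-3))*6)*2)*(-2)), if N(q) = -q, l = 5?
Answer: -1080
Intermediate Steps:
N(l)*((((3*(-3))*6)*2)*(-2)) = (-1*5)*((((3*(-3))*6)*2)*(-2)) = -5*-9*6*2*(-2) = -5*(-54*2)*(-2) = -(-540)*(-2) = -5*216 = -1080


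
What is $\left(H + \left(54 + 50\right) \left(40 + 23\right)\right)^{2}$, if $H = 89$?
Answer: $44102881$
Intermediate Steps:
$\left(H + \left(54 + 50\right) \left(40 + 23\right)\right)^{2} = \left(89 + \left(54 + 50\right) \left(40 + 23\right)\right)^{2} = \left(89 + 104 \cdot 63\right)^{2} = \left(89 + 6552\right)^{2} = 6641^{2} = 44102881$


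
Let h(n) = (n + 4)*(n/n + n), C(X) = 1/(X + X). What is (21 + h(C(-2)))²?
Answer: 145161/256 ≈ 567.04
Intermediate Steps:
C(X) = 1/(2*X)
h(n) = (1 + n)*(4 + n) (h(n) = (4 + n)*(1 + n) = (1 + n)*(4 + n))
(21 + h(C(-2)))² = (21 + (4 + ((½)/(-2))² + 5*((½)/(-2))))² = (21 + (4 + ((½)*(-½))² + 5*((½)*(-½))))² = (21 + (4 + (-¼)² + 5*(-¼)))² = (21 + (4 + 1/16 - 5/4))² = (21 + 45/16)² = (381/16)² = 145161/256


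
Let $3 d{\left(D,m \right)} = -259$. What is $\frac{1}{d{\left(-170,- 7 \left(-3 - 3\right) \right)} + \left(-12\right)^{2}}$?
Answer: $\frac{3}{173} \approx 0.017341$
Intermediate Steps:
$d{\left(D,m \right)} = - \frac{259}{3}$ ($d{\left(D,m \right)} = \frac{1}{3} \left(-259\right) = - \frac{259}{3}$)
$\frac{1}{d{\left(-170,- 7 \left(-3 - 3\right) \right)} + \left(-12\right)^{2}} = \frac{1}{- \frac{259}{3} + \left(-12\right)^{2}} = \frac{1}{- \frac{259}{3} + 144} = \frac{1}{\frac{173}{3}} = \frac{3}{173}$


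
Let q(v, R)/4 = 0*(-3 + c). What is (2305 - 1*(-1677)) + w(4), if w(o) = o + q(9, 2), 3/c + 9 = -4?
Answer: 3986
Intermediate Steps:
c = -3/13 (c = 3/(-9 - 4) = 3/(-13) = 3*(-1/13) = -3/13 ≈ -0.23077)
q(v, R) = 0 (q(v, R) = 4*(0*(-3 - 3/13)) = 4*(0*(-42/13)) = 4*0 = 0)
w(o) = o (w(o) = o + 0 = o)
(2305 - 1*(-1677)) + w(4) = (2305 - 1*(-1677)) + 4 = (2305 + 1677) + 4 = 3982 + 4 = 3986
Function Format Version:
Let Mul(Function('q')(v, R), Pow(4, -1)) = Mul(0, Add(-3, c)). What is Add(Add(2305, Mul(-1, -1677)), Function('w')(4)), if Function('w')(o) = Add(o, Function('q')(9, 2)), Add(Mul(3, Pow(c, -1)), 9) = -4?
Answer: 3986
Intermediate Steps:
c = Rational(-3, 13) (c = Mul(3, Pow(Add(-9, -4), -1)) = Mul(3, Pow(-13, -1)) = Mul(3, Rational(-1, 13)) = Rational(-3, 13) ≈ -0.23077)
Function('q')(v, R) = 0 (Function('q')(v, R) = Mul(4, Mul(0, Add(-3, Rational(-3, 13)))) = Mul(4, Mul(0, Rational(-42, 13))) = Mul(4, 0) = 0)
Function('w')(o) = o (Function('w')(o) = Add(o, 0) = o)
Add(Add(2305, Mul(-1, -1677)), Function('w')(4)) = Add(Add(2305, Mul(-1, -1677)), 4) = Add(Add(2305, 1677), 4) = Add(3982, 4) = 3986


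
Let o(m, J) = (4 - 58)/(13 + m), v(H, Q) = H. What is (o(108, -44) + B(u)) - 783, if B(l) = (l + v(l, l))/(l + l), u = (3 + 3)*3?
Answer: -94676/121 ≈ -782.45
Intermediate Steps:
u = 18 (u = 6*3 = 18)
o(m, J) = -54/(13 + m)
B(l) = 1 (B(l) = (l + l)/(l + l) = (2*l)/((2*l)) = (2*l)*(1/(2*l)) = 1)
(o(108, -44) + B(u)) - 783 = (-54/(13 + 108) + 1) - 783 = (-54/121 + 1) - 783 = 67/121 - 783 = -94676/121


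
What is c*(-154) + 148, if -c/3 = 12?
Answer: 5692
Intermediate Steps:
c = -36 (c = -3*12 = -36)
c*(-154) + 148 = -36*(-154) + 148 = 5544 + 148 = 5692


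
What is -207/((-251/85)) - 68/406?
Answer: 3563251/50953 ≈ 69.932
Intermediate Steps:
-207/((-251/85)) - 68/406 = -207/((-251*1/85)) - 68*1/406 = -207/(-251/85) - 34/203 = -207*(-85/251) - 34/203 = 17595/251 - 34/203 = 3563251/50953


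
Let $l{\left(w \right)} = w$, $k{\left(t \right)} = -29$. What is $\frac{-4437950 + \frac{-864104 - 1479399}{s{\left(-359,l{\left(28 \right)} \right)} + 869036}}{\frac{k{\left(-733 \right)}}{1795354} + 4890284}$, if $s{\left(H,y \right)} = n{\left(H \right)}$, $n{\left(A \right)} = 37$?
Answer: $- \frac{6924509574937938962}{7630279252039240011} \approx -0.9075$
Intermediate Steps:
$s{\left(H,y \right)} = 37$
$\frac{-4437950 + \frac{-864104 - 1479399}{s{\left(-359,l{\left(28 \right)} \right)} + 869036}}{\frac{k{\left(-733 \right)}}{1795354} + 4890284} = \frac{-4437950 + \frac{-864104 - 1479399}{37 + 869036}}{- \frac{29}{1795354} + 4890284} = \frac{-4437950 - \frac{2343503}{869073}}{\left(-29\right) \frac{1}{1795354} + 4890284} = \frac{-4437950 - \frac{2343503}{869073}}{- \frac{29}{1795354} + 4890284} = \frac{-4437950 - \frac{2343503}{869073}}{\frac{8779790940507}{1795354}} = \left(- \frac{3856904863853}{869073}\right) \frac{1795354}{8779790940507} = - \frac{6924509574937938962}{7630279252039240011}$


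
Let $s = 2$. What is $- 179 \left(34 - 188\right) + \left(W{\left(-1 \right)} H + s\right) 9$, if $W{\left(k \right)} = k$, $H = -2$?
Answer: $27602$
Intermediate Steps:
$- 179 \left(34 - 188\right) + \left(W{\left(-1 \right)} H + s\right) 9 = - 179 \left(34 - 188\right) + \left(\left(-1\right) \left(-2\right) + 2\right) 9 = \left(-179\right) \left(-154\right) + \left(2 + 2\right) 9 = 27566 + 4 \cdot 9 = 27566 + 36 = 27602$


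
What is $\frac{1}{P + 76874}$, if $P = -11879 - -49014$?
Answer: $\frac{1}{114009} \approx 8.7712 \cdot 10^{-6}$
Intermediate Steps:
$P = 37135$ ($P = -11879 + 49014 = 37135$)
$\frac{1}{P + 76874} = \frac{1}{37135 + 76874} = \frac{1}{114009}$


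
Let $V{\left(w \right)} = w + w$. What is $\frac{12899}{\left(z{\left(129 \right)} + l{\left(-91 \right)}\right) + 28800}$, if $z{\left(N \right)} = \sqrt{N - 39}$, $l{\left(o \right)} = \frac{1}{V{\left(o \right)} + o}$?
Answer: $\frac{27686864123373}{61817311327591} - \frac{2884048713 \sqrt{10}}{61817311327591} \approx 0.44773$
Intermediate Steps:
$V{\left(w \right)} = 2 w$
$l{\left(o \right)} = \frac{1}{3 o}$ ($l{\left(o \right)} = \frac{1}{2 o + o} = \frac{1}{3 o}$)
$z{\left(N \right)} = \sqrt{-39 + N}$
$\frac{12899}{\left(z{\left(129 \right)} + l{\left(-91 \right)}\right) + 28800} = \frac{12899}{\left(\sqrt{-39 + 129} + \frac{1}{3 \left(-91\right)}\right) + 28800} = \frac{12899}{\left(\sqrt{90} + \frac{1}{3} \left(- \frac{1}{91}\right)\right) + 28800} = \frac{12899}{\left(3 \sqrt{10} - \frac{1}{273}\right) + 28800} = \frac{12899}{\left(- \frac{1}{273} + 3 \sqrt{10}\right) + 28800} = \frac{12899}{\frac{7862399}{273} + 3 \sqrt{10}}$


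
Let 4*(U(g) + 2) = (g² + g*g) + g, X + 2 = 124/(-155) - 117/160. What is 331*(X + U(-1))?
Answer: -55939/32 ≈ -1748.1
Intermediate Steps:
X = -113/32 (X = -2 + (124/(-155) - 117/160) = -2 + (124*(-1/155) - 117*1/160) = -2 + (-⅘ - 117/160) = -2 - 49/32 = -113/32 ≈ -3.5313)
U(g) = -2 + g²/2 + g/4 (U(g) = -2 + ((g² + g*g) + g)/4 = -2 + ((g² + g²) + g)/4 = -2 + (2*g² + g)/4 = -2 + (g + 2*g²)/4 = -2 + (g²/2 + g/4) = -2 + g²/2 + g/4)
331*(X + U(-1)) = 331*(-113/32 + (-2 + (½)*(-1)² + (¼)*(-1))) = 331*(-113/32 + (-2 + (½)*1 - ¼)) = 331*(-113/32 + (-2 + ½ - ¼)) = 331*(-113/32 - 7/4) = 331*(-169/32) = -55939/32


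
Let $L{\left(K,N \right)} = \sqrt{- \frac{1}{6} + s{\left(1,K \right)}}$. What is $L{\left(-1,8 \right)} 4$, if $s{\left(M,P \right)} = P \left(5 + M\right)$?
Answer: $\frac{2 i \sqrt{222}}{3} \approx 9.9331 i$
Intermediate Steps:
$L{\left(K,N \right)} = \sqrt{- \frac{1}{6} + 6 K}$ ($L{\left(K,N \right)} = \sqrt{- \frac{1}{6} + K \left(5 + 1\right)} = \sqrt{\left(-1\right) \frac{1}{6} + K 6} = \sqrt{- \frac{1}{6} + 6 K}$)
$L{\left(-1,8 \right)} 4 = \frac{\sqrt{-6 + 216 \left(-1\right)}}{6} \cdot 4 = \frac{\sqrt{-6 - 216}}{6} \cdot 4 = \frac{\sqrt{-222}}{6} \cdot 4 = \frac{i \sqrt{222}}{6} \cdot 4 = \frac{2 i \sqrt{222}}{3}$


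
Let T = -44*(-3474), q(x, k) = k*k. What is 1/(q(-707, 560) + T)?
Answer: 1/466456 ≈ 2.1438e-6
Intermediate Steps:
q(x, k) = k²
T = 152856
1/(q(-707, 560) + T) = 1/(560² + 152856) = 1/(313600 + 152856) = 1/466456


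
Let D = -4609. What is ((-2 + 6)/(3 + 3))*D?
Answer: -9218/3 ≈ -3072.7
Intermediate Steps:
((-2 + 6)/(3 + 3))*D = ((-2 + 6)/(3 + 3))*(-4609) = (4/6)*(-4609) = (4*(⅙))*(-4609) = (⅔)*(-4609) = -9218/3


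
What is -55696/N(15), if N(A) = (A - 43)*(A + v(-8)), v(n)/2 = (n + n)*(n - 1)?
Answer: 13924/2121 ≈ 6.5648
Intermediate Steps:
v(n) = 4*n*(-1 + n) (v(n) = 2*((n + n)*(n - 1)) = 2*((2*n)*(-1 + n)) = 2*(2*n*(-1 + n)) = 4*n*(-1 + n))
N(A) = (-43 + A)*(288 + A) (N(A) = (A - 43)*(A + 4*(-8)*(-1 - 8)) = (-43 + A)*(A + 4*(-8)*(-9)) = (-43 + A)*(A + 288) = (-43 + A)*(288 + A))
-55696/N(15) = -55696/(-12384 + 15**2 + 245*15) = -55696/(-12384 + 225 + 3675) = -55696/(-8484) = -55696*(-1/8484) = 13924/2121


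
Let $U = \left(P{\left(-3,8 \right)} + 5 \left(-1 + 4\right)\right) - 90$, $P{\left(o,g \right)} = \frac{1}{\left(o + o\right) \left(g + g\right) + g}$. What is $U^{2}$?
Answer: $\frac{43573201}{7744} \approx 5626.7$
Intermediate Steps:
$P{\left(o,g \right)} = \frac{1}{g + 4 g o}$ ($P{\left(o,g \right)} = \frac{1}{2 o 2 g + g} = \frac{1}{4 g o + g} = \frac{1}{g + 4 g o}$)
$U = - \frac{6601}{88}$ ($U = \left(\frac{1}{8 \left(1 + 4 \left(-3\right)\right)} + 5 \left(-1 + 4\right)\right) - 90 = \left(\frac{1}{8 \left(1 - 12\right)} + 5 \cdot 3\right) - 90 = \left(\frac{1}{8 \left(-11\right)} + 15\right) - 90 = \left(\frac{1}{8} \left(- \frac{1}{11}\right) + 15\right) - 90 = \left(- \frac{1}{88} + 15\right) - 90 = \frac{1319}{88} - 90 = - \frac{6601}{88} \approx -75.011$)
$U^{2} = \left(- \frac{6601}{88}\right)^{2} = \frac{43573201}{7744}$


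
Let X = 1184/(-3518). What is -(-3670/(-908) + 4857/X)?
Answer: 1938822941/134384 ≈ 14427.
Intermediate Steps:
X = -592/1759 (X = 1184*(-1/3518) = -592/1759 ≈ -0.33656)
-(-3670/(-908) + 4857/X) = -(-3670/(-908) + 4857/(-592/1759)) = -(-3670*(-1/908) + 4857*(-1759/592)) = -(1835/454 - 8543463/592) = -1*(-1938822941/134384) = 1938822941/134384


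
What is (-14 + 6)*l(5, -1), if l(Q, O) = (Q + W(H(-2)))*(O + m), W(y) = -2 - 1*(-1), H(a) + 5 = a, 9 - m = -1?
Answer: -288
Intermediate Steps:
m = 10 (m = 9 - 1*(-1) = 9 + 1 = 10)
H(a) = -5 + a
W(y) = -1 (W(y) = -2 + 1 = -1)
l(Q, O) = (-1 + Q)*(10 + O) (l(Q, O) = (Q - 1)*(O + 10) = (-1 + Q)*(10 + O))
(-14 + 6)*l(5, -1) = (-14 + 6)*(-10 - 1*(-1) + 10*5 - 1*5) = -8*(-10 + 1 + 50 - 5) = -8*36 = -288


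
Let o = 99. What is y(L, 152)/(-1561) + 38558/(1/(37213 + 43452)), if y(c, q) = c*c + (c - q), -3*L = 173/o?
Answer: 61181116589427950/19670607 ≈ 3.1103e+9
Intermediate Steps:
L = -173/297 (L = -173/(3*99) = -⅓*173/99 = -173/297 ≈ -0.58249)
y(c, q) = c + c² - q (y(c, q) = c² + (c - q) = c + c² - q)
y(L, 152)/(-1561) + 38558/(1/(37213 + 43452)) = (-173/297 + (-173/297)² - 1*152)/(-1561) + 38558/(1/(37213 + 43452)) = (-173/297 + 29929/88209 - 152)*(-1/1561) + 38558/(1/80665) = -13429220/88209*(-1/1561) + 38558/(1/80665) = 1918460/19670607 + 38558*80665 = 1918460/19670607 + 3110281070 = 61181116589427950/19670607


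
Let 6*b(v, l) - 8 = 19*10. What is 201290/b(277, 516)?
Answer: 201290/33 ≈ 6099.7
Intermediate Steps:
b(v, l) = 33 (b(v, l) = 4/3 + (19*10)/6 = 4/3 + (⅙)*190 = 4/3 + 95/3 = 33)
201290/b(277, 516) = 201290/33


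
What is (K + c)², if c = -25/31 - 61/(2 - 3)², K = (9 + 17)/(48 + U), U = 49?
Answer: 34242022116/9042049 ≈ 3787.0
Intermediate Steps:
K = 26/97 (K = (9 + 17)/(48 + 49) = 26/97 ≈ 0.26804)
c = -1916/31 (c = -25*1/31 - 61/((-1)²) = -25/31 - 61/1 = -25/31 - 61*1 = -25/31 - 61 = -1916/31 ≈ -61.806)
(K + c)² = (26/97 - 1916/31)² = (-185046/3007)² = 34242022116/9042049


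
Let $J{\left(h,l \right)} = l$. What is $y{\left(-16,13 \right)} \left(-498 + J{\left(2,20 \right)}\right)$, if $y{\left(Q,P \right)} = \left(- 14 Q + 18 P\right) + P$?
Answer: $-225138$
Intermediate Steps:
$y{\left(Q,P \right)} = - 14 Q + 19 P$
$y{\left(-16,13 \right)} \left(-498 + J{\left(2,20 \right)}\right) = \left(\left(-14\right) \left(-16\right) + 19 \cdot 13\right) \left(-498 + 20\right) = \left(224 + 247\right) \left(-478\right) = 471 \left(-478\right) = -225138$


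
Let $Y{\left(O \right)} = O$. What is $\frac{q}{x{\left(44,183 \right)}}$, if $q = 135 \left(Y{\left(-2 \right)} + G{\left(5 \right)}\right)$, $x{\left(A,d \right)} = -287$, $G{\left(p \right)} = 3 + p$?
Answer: $- \frac{810}{287} \approx -2.8223$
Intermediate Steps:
$q = 810$ ($q = 135 \left(-2 + \left(3 + 5\right)\right) = 135 \left(-2 + 8\right) = 135 \cdot 6 = 810$)
$\frac{q}{x{\left(44,183 \right)}} = \frac{810}{-287} = 810 \left(- \frac{1}{287}\right) = - \frac{810}{287}$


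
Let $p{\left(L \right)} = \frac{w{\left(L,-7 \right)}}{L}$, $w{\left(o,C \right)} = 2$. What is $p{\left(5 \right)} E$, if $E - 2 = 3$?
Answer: $2$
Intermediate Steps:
$E = 5$ ($E = 2 + 3 = 5$)
$p{\left(L \right)} = \frac{2}{L}$
$p{\left(5 \right)} E = \frac{2}{5} \cdot 5 = 2$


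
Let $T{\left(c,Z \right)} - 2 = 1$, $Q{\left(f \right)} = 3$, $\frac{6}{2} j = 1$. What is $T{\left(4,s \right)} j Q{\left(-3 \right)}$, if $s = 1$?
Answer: $3$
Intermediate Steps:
$j = \frac{1}{3}$ ($j = \frac{1}{3} \cdot 1 = \frac{1}{3} \approx 0.33333$)
$T{\left(c,Z \right)} = 3$ ($T{\left(c,Z \right)} = 2 + 1 = 3$)
$T{\left(4,s \right)} j Q{\left(-3 \right)} = 3 \cdot \frac{1}{3} \cdot 3 = 1 \cdot 3 = 3$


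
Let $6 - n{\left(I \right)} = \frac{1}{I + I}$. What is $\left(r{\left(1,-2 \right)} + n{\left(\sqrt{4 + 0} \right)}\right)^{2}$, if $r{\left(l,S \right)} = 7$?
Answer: $\frac{2601}{16} \approx 162.56$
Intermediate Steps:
$n{\left(I \right)} = 6 - \frac{1}{2 I}$ ($n{\left(I \right)} = 6 - \frac{1}{I + I} = 6 - \frac{1}{2 I}$)
$\left(r{\left(1,-2 \right)} + n{\left(\sqrt{4 + 0} \right)}\right)^{2} = \left(7 + \left(6 - \frac{1}{2 \sqrt{4 + 0}}\right)\right)^{2} = \left(7 + \left(6 - \frac{1}{2 \sqrt{4}}\right)\right)^{2} = \left(7 + \left(6 - \frac{1}{2 \cdot 2}\right)\right)^{2} = \left(7 + \left(6 - \frac{1}{4}\right)\right)^{2} = \left(7 + \frac{23}{4}\right)^{2} = \left(\frac{51}{4}\right)^{2} = \frac{2601}{16}$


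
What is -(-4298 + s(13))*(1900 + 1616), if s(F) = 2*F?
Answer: 15020352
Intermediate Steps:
-(-4298 + s(13))*(1900 + 1616) = -(-4298 + 2*13)*(1900 + 1616) = -(-4298 + 26)*3516 = -(-4272)*3516 = -1*(-15020352) = 15020352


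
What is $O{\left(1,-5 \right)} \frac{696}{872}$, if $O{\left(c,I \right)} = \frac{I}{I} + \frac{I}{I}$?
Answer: $\frac{174}{109} \approx 1.5963$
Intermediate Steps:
$O{\left(c,I \right)} = 2$ ($O{\left(c,I \right)} = 1 + 1 = 2$)
$O{\left(1,-5 \right)} \frac{696}{872} = 2 \cdot \frac{696}{872} = 2 \cdot 696 \cdot \frac{1}{872} = 2 \cdot \frac{87}{109} = \frac{174}{109}$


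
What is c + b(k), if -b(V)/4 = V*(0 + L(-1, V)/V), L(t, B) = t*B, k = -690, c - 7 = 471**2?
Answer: 219088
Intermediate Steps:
c = 221848 (c = 7 + 471**2 = 7 + 221841 = 221848)
L(t, B) = B*t
b(V) = 4*V (b(V) = -4*V*(0 + (V*(-1))/V) = -4*V*(0 + (-V)/V) = -4*V*(0 - 1) = -4*V*(-1) = -(-4)*V = 4*V)
c + b(k) = 221848 + 4*(-690) = 221848 - 2760 = 219088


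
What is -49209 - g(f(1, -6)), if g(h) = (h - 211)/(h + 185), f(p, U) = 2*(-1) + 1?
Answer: -2263561/46 ≈ -49208.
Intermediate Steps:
f(p, U) = -1 (f(p, U) = -2 + 1 = -1)
g(h) = (-211 + h)/(185 + h)
-49209 - g(f(1, -6)) = -49209 - (-211 - 1)/(185 - 1) = -49209 - (-212)/184 = -49209 - 1*(-53/46) = -49209 + 53/46 = -2263561/46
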